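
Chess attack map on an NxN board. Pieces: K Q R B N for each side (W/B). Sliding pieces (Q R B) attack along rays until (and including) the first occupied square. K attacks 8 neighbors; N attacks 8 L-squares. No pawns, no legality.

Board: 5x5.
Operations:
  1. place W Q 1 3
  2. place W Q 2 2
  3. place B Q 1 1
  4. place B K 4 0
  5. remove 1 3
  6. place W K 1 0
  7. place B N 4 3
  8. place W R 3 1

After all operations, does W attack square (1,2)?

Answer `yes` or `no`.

Answer: yes

Derivation:
Op 1: place WQ@(1,3)
Op 2: place WQ@(2,2)
Op 3: place BQ@(1,1)
Op 4: place BK@(4,0)
Op 5: remove (1,3)
Op 6: place WK@(1,0)
Op 7: place BN@(4,3)
Op 8: place WR@(3,1)
Per-piece attacks for W:
  WK@(1,0): attacks (1,1) (2,0) (0,0) (2,1) (0,1)
  WQ@(2,2): attacks (2,3) (2,4) (2,1) (2,0) (3,2) (4,2) (1,2) (0,2) (3,3) (4,4) (3,1) (1,3) (0,4) (1,1) [ray(1,-1) blocked at (3,1); ray(-1,-1) blocked at (1,1)]
  WR@(3,1): attacks (3,2) (3,3) (3,4) (3,0) (4,1) (2,1) (1,1) [ray(-1,0) blocked at (1,1)]
W attacks (1,2): yes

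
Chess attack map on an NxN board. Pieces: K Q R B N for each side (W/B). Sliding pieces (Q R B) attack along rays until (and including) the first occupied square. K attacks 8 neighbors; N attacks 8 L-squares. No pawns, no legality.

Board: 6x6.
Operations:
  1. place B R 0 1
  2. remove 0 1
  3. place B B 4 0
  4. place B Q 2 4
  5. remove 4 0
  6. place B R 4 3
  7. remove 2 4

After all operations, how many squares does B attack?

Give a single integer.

Answer: 10

Derivation:
Op 1: place BR@(0,1)
Op 2: remove (0,1)
Op 3: place BB@(4,0)
Op 4: place BQ@(2,4)
Op 5: remove (4,0)
Op 6: place BR@(4,3)
Op 7: remove (2,4)
Per-piece attacks for B:
  BR@(4,3): attacks (4,4) (4,5) (4,2) (4,1) (4,0) (5,3) (3,3) (2,3) (1,3) (0,3)
Union (10 distinct): (0,3) (1,3) (2,3) (3,3) (4,0) (4,1) (4,2) (4,4) (4,5) (5,3)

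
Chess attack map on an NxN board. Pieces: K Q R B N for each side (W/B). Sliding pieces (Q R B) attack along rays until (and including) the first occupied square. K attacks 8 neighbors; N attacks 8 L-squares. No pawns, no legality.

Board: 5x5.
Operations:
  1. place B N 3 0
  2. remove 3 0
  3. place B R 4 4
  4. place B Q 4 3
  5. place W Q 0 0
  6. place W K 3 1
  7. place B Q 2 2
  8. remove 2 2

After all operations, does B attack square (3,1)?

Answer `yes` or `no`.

Op 1: place BN@(3,0)
Op 2: remove (3,0)
Op 3: place BR@(4,4)
Op 4: place BQ@(4,3)
Op 5: place WQ@(0,0)
Op 6: place WK@(3,1)
Op 7: place BQ@(2,2)
Op 8: remove (2,2)
Per-piece attacks for B:
  BQ@(4,3): attacks (4,4) (4,2) (4,1) (4,0) (3,3) (2,3) (1,3) (0,3) (3,4) (3,2) (2,1) (1,0) [ray(0,1) blocked at (4,4)]
  BR@(4,4): attacks (4,3) (3,4) (2,4) (1,4) (0,4) [ray(0,-1) blocked at (4,3)]
B attacks (3,1): no

Answer: no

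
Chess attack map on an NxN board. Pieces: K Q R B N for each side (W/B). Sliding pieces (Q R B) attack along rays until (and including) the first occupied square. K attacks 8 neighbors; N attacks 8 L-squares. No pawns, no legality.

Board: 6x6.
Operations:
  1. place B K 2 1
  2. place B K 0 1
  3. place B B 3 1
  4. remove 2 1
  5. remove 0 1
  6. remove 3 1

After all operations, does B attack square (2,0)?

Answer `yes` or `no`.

Op 1: place BK@(2,1)
Op 2: place BK@(0,1)
Op 3: place BB@(3,1)
Op 4: remove (2,1)
Op 5: remove (0,1)
Op 6: remove (3,1)
Per-piece attacks for B:
B attacks (2,0): no

Answer: no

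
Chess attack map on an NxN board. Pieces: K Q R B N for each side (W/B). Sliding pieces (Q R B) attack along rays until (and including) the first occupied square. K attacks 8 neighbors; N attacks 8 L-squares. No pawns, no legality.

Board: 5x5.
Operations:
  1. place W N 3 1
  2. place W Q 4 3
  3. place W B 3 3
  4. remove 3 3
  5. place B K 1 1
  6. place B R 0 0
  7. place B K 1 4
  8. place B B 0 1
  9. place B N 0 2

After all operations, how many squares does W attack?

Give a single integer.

Answer: 14

Derivation:
Op 1: place WN@(3,1)
Op 2: place WQ@(4,3)
Op 3: place WB@(3,3)
Op 4: remove (3,3)
Op 5: place BK@(1,1)
Op 6: place BR@(0,0)
Op 7: place BK@(1,4)
Op 8: place BB@(0,1)
Op 9: place BN@(0,2)
Per-piece attacks for W:
  WN@(3,1): attacks (4,3) (2,3) (1,2) (1,0)
  WQ@(4,3): attacks (4,4) (4,2) (4,1) (4,0) (3,3) (2,3) (1,3) (0,3) (3,4) (3,2) (2,1) (1,0)
Union (14 distinct): (0,3) (1,0) (1,2) (1,3) (2,1) (2,3) (3,2) (3,3) (3,4) (4,0) (4,1) (4,2) (4,3) (4,4)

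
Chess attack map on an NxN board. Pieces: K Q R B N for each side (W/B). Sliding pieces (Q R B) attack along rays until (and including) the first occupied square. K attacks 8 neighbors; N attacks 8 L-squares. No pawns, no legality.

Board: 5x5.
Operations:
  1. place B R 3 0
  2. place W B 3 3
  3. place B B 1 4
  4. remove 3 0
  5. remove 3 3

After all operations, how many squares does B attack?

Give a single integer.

Op 1: place BR@(3,0)
Op 2: place WB@(3,3)
Op 3: place BB@(1,4)
Op 4: remove (3,0)
Op 5: remove (3,3)
Per-piece attacks for B:
  BB@(1,4): attacks (2,3) (3,2) (4,1) (0,3)
Union (4 distinct): (0,3) (2,3) (3,2) (4,1)

Answer: 4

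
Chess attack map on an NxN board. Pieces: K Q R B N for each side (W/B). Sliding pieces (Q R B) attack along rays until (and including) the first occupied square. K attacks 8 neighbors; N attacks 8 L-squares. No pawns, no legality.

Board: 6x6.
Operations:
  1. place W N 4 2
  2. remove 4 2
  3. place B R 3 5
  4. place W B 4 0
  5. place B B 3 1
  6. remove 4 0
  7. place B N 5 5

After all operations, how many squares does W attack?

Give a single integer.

Op 1: place WN@(4,2)
Op 2: remove (4,2)
Op 3: place BR@(3,5)
Op 4: place WB@(4,0)
Op 5: place BB@(3,1)
Op 6: remove (4,0)
Op 7: place BN@(5,5)
Per-piece attacks for W:
Union (0 distinct): (none)

Answer: 0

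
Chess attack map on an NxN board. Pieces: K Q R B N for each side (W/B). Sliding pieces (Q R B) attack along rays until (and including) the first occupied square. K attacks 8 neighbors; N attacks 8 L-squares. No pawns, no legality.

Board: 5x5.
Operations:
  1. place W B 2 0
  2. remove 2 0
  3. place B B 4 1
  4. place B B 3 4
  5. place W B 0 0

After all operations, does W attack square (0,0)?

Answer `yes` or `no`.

Op 1: place WB@(2,0)
Op 2: remove (2,0)
Op 3: place BB@(4,1)
Op 4: place BB@(3,4)
Op 5: place WB@(0,0)
Per-piece attacks for W:
  WB@(0,0): attacks (1,1) (2,2) (3,3) (4,4)
W attacks (0,0): no

Answer: no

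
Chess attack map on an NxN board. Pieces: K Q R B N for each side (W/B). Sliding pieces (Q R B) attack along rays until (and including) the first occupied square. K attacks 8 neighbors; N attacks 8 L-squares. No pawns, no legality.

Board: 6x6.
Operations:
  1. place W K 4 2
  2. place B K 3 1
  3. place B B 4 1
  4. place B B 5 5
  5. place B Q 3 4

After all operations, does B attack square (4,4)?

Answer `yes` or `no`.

Op 1: place WK@(4,2)
Op 2: place BK@(3,1)
Op 3: place BB@(4,1)
Op 4: place BB@(5,5)
Op 5: place BQ@(3,4)
Per-piece attacks for B:
  BK@(3,1): attacks (3,2) (3,0) (4,1) (2,1) (4,2) (4,0) (2,2) (2,0)
  BQ@(3,4): attacks (3,5) (3,3) (3,2) (3,1) (4,4) (5,4) (2,4) (1,4) (0,4) (4,5) (4,3) (5,2) (2,5) (2,3) (1,2) (0,1) [ray(0,-1) blocked at (3,1)]
  BB@(4,1): attacks (5,2) (5,0) (3,2) (2,3) (1,4) (0,5) (3,0)
  BB@(5,5): attacks (4,4) (3,3) (2,2) (1,1) (0,0)
B attacks (4,4): yes

Answer: yes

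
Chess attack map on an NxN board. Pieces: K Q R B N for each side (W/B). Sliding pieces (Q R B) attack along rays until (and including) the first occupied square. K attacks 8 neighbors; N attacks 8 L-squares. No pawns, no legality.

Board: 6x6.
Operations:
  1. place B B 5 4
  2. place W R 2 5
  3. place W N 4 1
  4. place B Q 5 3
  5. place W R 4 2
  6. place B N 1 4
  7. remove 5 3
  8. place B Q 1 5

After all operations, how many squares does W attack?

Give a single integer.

Op 1: place BB@(5,4)
Op 2: place WR@(2,5)
Op 3: place WN@(4,1)
Op 4: place BQ@(5,3)
Op 5: place WR@(4,2)
Op 6: place BN@(1,4)
Op 7: remove (5,3)
Op 8: place BQ@(1,5)
Per-piece attacks for W:
  WR@(2,5): attacks (2,4) (2,3) (2,2) (2,1) (2,0) (3,5) (4,5) (5,5) (1,5) [ray(-1,0) blocked at (1,5)]
  WN@(4,1): attacks (5,3) (3,3) (2,2) (2,0)
  WR@(4,2): attacks (4,3) (4,4) (4,5) (4,1) (5,2) (3,2) (2,2) (1,2) (0,2) [ray(0,-1) blocked at (4,1)]
Union (18 distinct): (0,2) (1,2) (1,5) (2,0) (2,1) (2,2) (2,3) (2,4) (3,2) (3,3) (3,5) (4,1) (4,3) (4,4) (4,5) (5,2) (5,3) (5,5)

Answer: 18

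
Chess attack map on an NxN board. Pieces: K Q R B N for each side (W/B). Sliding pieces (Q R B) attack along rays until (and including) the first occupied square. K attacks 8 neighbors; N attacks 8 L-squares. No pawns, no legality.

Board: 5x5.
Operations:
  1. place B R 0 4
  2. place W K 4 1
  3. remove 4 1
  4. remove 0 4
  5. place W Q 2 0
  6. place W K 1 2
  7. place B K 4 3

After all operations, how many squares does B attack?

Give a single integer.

Answer: 5

Derivation:
Op 1: place BR@(0,4)
Op 2: place WK@(4,1)
Op 3: remove (4,1)
Op 4: remove (0,4)
Op 5: place WQ@(2,0)
Op 6: place WK@(1,2)
Op 7: place BK@(4,3)
Per-piece attacks for B:
  BK@(4,3): attacks (4,4) (4,2) (3,3) (3,4) (3,2)
Union (5 distinct): (3,2) (3,3) (3,4) (4,2) (4,4)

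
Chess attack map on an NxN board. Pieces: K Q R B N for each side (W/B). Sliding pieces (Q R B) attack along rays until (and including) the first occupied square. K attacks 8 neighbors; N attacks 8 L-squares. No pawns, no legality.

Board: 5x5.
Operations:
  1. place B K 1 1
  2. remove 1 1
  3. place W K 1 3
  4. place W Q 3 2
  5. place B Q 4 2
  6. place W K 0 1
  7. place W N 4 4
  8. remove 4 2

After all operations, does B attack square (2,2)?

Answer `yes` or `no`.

Answer: no

Derivation:
Op 1: place BK@(1,1)
Op 2: remove (1,1)
Op 3: place WK@(1,3)
Op 4: place WQ@(3,2)
Op 5: place BQ@(4,2)
Op 6: place WK@(0,1)
Op 7: place WN@(4,4)
Op 8: remove (4,2)
Per-piece attacks for B:
B attacks (2,2): no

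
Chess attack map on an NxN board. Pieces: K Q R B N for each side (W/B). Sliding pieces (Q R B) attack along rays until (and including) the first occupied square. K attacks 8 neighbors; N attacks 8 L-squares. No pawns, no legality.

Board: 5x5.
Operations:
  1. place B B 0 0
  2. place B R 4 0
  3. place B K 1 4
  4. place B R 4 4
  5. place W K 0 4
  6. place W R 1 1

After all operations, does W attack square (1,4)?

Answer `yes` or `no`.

Answer: yes

Derivation:
Op 1: place BB@(0,0)
Op 2: place BR@(4,0)
Op 3: place BK@(1,4)
Op 4: place BR@(4,4)
Op 5: place WK@(0,4)
Op 6: place WR@(1,1)
Per-piece attacks for W:
  WK@(0,4): attacks (0,3) (1,4) (1,3)
  WR@(1,1): attacks (1,2) (1,3) (1,4) (1,0) (2,1) (3,1) (4,1) (0,1) [ray(0,1) blocked at (1,4)]
W attacks (1,4): yes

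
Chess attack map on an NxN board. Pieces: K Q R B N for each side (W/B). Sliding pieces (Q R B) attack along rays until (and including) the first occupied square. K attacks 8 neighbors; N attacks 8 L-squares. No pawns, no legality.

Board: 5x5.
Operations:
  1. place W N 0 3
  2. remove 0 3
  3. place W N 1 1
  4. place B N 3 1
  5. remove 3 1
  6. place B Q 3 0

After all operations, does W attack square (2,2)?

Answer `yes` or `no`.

Answer: no

Derivation:
Op 1: place WN@(0,3)
Op 2: remove (0,3)
Op 3: place WN@(1,1)
Op 4: place BN@(3,1)
Op 5: remove (3,1)
Op 6: place BQ@(3,0)
Per-piece attacks for W:
  WN@(1,1): attacks (2,3) (3,2) (0,3) (3,0)
W attacks (2,2): no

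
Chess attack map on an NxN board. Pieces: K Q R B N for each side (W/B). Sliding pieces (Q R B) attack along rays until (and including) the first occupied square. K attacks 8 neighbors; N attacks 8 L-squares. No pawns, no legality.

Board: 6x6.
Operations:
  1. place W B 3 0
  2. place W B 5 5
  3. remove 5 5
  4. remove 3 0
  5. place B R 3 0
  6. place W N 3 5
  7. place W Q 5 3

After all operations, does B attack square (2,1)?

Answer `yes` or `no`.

Op 1: place WB@(3,0)
Op 2: place WB@(5,5)
Op 3: remove (5,5)
Op 4: remove (3,0)
Op 5: place BR@(3,0)
Op 6: place WN@(3,5)
Op 7: place WQ@(5,3)
Per-piece attacks for B:
  BR@(3,0): attacks (3,1) (3,2) (3,3) (3,4) (3,5) (4,0) (5,0) (2,0) (1,0) (0,0) [ray(0,1) blocked at (3,5)]
B attacks (2,1): no

Answer: no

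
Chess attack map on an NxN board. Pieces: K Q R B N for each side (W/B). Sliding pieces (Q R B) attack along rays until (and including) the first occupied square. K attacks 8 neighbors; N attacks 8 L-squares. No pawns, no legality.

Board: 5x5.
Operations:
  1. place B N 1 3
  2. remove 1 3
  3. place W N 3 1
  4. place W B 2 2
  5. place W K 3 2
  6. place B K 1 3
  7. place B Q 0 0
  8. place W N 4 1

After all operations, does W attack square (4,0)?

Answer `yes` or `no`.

Answer: no

Derivation:
Op 1: place BN@(1,3)
Op 2: remove (1,3)
Op 3: place WN@(3,1)
Op 4: place WB@(2,2)
Op 5: place WK@(3,2)
Op 6: place BK@(1,3)
Op 7: place BQ@(0,0)
Op 8: place WN@(4,1)
Per-piece attacks for W:
  WB@(2,2): attacks (3,3) (4,4) (3,1) (1,3) (1,1) (0,0) [ray(1,-1) blocked at (3,1); ray(-1,1) blocked at (1,3); ray(-1,-1) blocked at (0,0)]
  WN@(3,1): attacks (4,3) (2,3) (1,2) (1,0)
  WK@(3,2): attacks (3,3) (3,1) (4,2) (2,2) (4,3) (4,1) (2,3) (2,1)
  WN@(4,1): attacks (3,3) (2,2) (2,0)
W attacks (4,0): no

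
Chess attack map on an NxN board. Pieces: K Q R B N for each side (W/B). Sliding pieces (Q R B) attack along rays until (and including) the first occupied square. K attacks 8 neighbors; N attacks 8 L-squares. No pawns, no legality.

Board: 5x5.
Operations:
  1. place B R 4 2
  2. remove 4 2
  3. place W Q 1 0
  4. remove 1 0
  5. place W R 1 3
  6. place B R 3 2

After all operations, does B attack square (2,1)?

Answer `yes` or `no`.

Op 1: place BR@(4,2)
Op 2: remove (4,2)
Op 3: place WQ@(1,0)
Op 4: remove (1,0)
Op 5: place WR@(1,3)
Op 6: place BR@(3,2)
Per-piece attacks for B:
  BR@(3,2): attacks (3,3) (3,4) (3,1) (3,0) (4,2) (2,2) (1,2) (0,2)
B attacks (2,1): no

Answer: no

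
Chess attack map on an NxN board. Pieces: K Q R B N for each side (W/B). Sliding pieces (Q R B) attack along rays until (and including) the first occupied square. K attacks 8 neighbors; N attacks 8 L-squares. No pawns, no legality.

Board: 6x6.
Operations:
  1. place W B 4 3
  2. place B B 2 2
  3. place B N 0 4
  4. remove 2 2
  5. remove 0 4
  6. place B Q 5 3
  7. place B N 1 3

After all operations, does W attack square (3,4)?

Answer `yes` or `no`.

Op 1: place WB@(4,3)
Op 2: place BB@(2,2)
Op 3: place BN@(0,4)
Op 4: remove (2,2)
Op 5: remove (0,4)
Op 6: place BQ@(5,3)
Op 7: place BN@(1,3)
Per-piece attacks for W:
  WB@(4,3): attacks (5,4) (5,2) (3,4) (2,5) (3,2) (2,1) (1,0)
W attacks (3,4): yes

Answer: yes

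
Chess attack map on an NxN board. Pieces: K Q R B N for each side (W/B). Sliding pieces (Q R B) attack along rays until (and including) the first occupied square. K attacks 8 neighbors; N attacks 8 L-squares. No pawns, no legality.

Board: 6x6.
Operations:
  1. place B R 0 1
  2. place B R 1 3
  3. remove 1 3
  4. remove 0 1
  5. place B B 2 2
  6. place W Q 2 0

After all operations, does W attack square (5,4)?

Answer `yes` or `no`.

Answer: no

Derivation:
Op 1: place BR@(0,1)
Op 2: place BR@(1,3)
Op 3: remove (1,3)
Op 4: remove (0,1)
Op 5: place BB@(2,2)
Op 6: place WQ@(2,0)
Per-piece attacks for W:
  WQ@(2,0): attacks (2,1) (2,2) (3,0) (4,0) (5,0) (1,0) (0,0) (3,1) (4,2) (5,3) (1,1) (0,2) [ray(0,1) blocked at (2,2)]
W attacks (5,4): no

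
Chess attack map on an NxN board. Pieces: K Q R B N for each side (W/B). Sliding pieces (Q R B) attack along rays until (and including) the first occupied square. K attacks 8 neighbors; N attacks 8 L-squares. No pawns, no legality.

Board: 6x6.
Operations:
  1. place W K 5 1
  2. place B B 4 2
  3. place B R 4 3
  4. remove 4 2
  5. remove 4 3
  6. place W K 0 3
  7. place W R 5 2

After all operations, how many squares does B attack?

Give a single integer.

Op 1: place WK@(5,1)
Op 2: place BB@(4,2)
Op 3: place BR@(4,3)
Op 4: remove (4,2)
Op 5: remove (4,3)
Op 6: place WK@(0,3)
Op 7: place WR@(5,2)
Per-piece attacks for B:
Union (0 distinct): (none)

Answer: 0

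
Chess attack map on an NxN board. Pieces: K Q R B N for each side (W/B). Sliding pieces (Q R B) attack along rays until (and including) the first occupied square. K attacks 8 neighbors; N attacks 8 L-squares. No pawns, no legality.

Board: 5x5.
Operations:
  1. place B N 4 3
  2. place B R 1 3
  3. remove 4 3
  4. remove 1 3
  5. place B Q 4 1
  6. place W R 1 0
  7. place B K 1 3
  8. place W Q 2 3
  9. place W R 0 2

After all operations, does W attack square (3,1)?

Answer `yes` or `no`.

Op 1: place BN@(4,3)
Op 2: place BR@(1,3)
Op 3: remove (4,3)
Op 4: remove (1,3)
Op 5: place BQ@(4,1)
Op 6: place WR@(1,0)
Op 7: place BK@(1,3)
Op 8: place WQ@(2,3)
Op 9: place WR@(0,2)
Per-piece attacks for W:
  WR@(0,2): attacks (0,3) (0,4) (0,1) (0,0) (1,2) (2,2) (3,2) (4,2)
  WR@(1,0): attacks (1,1) (1,2) (1,3) (2,0) (3,0) (4,0) (0,0) [ray(0,1) blocked at (1,3)]
  WQ@(2,3): attacks (2,4) (2,2) (2,1) (2,0) (3,3) (4,3) (1,3) (3,4) (3,2) (4,1) (1,4) (1,2) (0,1) [ray(-1,0) blocked at (1,3); ray(1,-1) blocked at (4,1)]
W attacks (3,1): no

Answer: no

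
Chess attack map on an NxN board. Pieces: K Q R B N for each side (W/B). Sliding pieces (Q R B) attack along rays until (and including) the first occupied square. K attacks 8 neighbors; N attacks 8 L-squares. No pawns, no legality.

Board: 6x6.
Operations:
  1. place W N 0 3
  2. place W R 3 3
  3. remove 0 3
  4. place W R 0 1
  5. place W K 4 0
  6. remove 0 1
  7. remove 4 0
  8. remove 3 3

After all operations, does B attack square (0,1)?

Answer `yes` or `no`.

Op 1: place WN@(0,3)
Op 2: place WR@(3,3)
Op 3: remove (0,3)
Op 4: place WR@(0,1)
Op 5: place WK@(4,0)
Op 6: remove (0,1)
Op 7: remove (4,0)
Op 8: remove (3,3)
Per-piece attacks for B:
B attacks (0,1): no

Answer: no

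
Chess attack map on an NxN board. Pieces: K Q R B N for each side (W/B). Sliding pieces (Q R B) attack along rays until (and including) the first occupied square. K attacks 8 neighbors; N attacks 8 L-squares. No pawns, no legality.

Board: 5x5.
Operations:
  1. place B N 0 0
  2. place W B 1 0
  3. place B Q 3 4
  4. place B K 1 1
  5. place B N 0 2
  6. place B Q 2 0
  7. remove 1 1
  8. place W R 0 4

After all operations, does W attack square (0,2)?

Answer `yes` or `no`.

Answer: yes

Derivation:
Op 1: place BN@(0,0)
Op 2: place WB@(1,0)
Op 3: place BQ@(3,4)
Op 4: place BK@(1,1)
Op 5: place BN@(0,2)
Op 6: place BQ@(2,0)
Op 7: remove (1,1)
Op 8: place WR@(0,4)
Per-piece attacks for W:
  WR@(0,4): attacks (0,3) (0,2) (1,4) (2,4) (3,4) [ray(0,-1) blocked at (0,2); ray(1,0) blocked at (3,4)]
  WB@(1,0): attacks (2,1) (3,2) (4,3) (0,1)
W attacks (0,2): yes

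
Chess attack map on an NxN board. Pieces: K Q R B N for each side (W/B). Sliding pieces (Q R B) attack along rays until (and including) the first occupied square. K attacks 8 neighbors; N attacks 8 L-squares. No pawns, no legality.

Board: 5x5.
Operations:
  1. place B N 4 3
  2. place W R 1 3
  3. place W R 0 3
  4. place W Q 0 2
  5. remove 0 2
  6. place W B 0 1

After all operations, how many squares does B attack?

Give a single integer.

Op 1: place BN@(4,3)
Op 2: place WR@(1,3)
Op 3: place WR@(0,3)
Op 4: place WQ@(0,2)
Op 5: remove (0,2)
Op 6: place WB@(0,1)
Per-piece attacks for B:
  BN@(4,3): attacks (2,4) (3,1) (2,2)
Union (3 distinct): (2,2) (2,4) (3,1)

Answer: 3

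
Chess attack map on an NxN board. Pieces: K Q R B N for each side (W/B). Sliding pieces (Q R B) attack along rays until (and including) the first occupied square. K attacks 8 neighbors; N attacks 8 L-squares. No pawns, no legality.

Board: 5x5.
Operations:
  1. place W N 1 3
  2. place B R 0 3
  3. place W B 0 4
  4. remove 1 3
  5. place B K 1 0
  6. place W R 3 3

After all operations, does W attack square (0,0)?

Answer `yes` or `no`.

Answer: no

Derivation:
Op 1: place WN@(1,3)
Op 2: place BR@(0,3)
Op 3: place WB@(0,4)
Op 4: remove (1,3)
Op 5: place BK@(1,0)
Op 6: place WR@(3,3)
Per-piece attacks for W:
  WB@(0,4): attacks (1,3) (2,2) (3,1) (4,0)
  WR@(3,3): attacks (3,4) (3,2) (3,1) (3,0) (4,3) (2,3) (1,3) (0,3) [ray(-1,0) blocked at (0,3)]
W attacks (0,0): no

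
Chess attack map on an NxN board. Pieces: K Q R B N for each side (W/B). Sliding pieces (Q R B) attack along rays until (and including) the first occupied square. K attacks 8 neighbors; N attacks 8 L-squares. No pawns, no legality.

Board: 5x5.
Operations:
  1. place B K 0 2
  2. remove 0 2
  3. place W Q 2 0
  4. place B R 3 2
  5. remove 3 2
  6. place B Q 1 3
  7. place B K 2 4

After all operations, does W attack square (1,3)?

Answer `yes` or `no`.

Answer: no

Derivation:
Op 1: place BK@(0,2)
Op 2: remove (0,2)
Op 3: place WQ@(2,0)
Op 4: place BR@(3,2)
Op 5: remove (3,2)
Op 6: place BQ@(1,3)
Op 7: place BK@(2,4)
Per-piece attacks for W:
  WQ@(2,0): attacks (2,1) (2,2) (2,3) (2,4) (3,0) (4,0) (1,0) (0,0) (3,1) (4,2) (1,1) (0,2) [ray(0,1) blocked at (2,4)]
W attacks (1,3): no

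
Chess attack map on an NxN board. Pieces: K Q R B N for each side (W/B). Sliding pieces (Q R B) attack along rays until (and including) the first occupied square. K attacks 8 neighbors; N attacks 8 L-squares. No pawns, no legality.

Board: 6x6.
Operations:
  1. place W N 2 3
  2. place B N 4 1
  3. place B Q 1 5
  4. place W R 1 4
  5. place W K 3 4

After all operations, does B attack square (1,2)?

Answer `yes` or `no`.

Answer: no

Derivation:
Op 1: place WN@(2,3)
Op 2: place BN@(4,1)
Op 3: place BQ@(1,5)
Op 4: place WR@(1,4)
Op 5: place WK@(3,4)
Per-piece attacks for B:
  BQ@(1,5): attacks (1,4) (2,5) (3,5) (4,5) (5,5) (0,5) (2,4) (3,3) (4,2) (5,1) (0,4) [ray(0,-1) blocked at (1,4)]
  BN@(4,1): attacks (5,3) (3,3) (2,2) (2,0)
B attacks (1,2): no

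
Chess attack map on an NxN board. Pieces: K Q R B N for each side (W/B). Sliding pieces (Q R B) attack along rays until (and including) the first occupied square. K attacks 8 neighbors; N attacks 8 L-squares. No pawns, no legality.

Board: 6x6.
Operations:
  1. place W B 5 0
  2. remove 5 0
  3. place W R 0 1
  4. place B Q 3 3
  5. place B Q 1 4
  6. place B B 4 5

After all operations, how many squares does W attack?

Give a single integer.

Answer: 10

Derivation:
Op 1: place WB@(5,0)
Op 2: remove (5,0)
Op 3: place WR@(0,1)
Op 4: place BQ@(3,3)
Op 5: place BQ@(1,4)
Op 6: place BB@(4,5)
Per-piece attacks for W:
  WR@(0,1): attacks (0,2) (0,3) (0,4) (0,5) (0,0) (1,1) (2,1) (3,1) (4,1) (5,1)
Union (10 distinct): (0,0) (0,2) (0,3) (0,4) (0,5) (1,1) (2,1) (3,1) (4,1) (5,1)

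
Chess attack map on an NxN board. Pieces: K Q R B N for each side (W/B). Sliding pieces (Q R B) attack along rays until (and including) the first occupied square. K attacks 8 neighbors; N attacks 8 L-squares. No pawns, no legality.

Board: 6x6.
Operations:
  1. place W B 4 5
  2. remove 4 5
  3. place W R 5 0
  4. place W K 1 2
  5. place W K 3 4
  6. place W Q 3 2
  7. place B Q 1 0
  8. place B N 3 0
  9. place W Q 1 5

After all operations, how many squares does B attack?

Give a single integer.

Answer: 11

Derivation:
Op 1: place WB@(4,5)
Op 2: remove (4,5)
Op 3: place WR@(5,0)
Op 4: place WK@(1,2)
Op 5: place WK@(3,4)
Op 6: place WQ@(3,2)
Op 7: place BQ@(1,0)
Op 8: place BN@(3,0)
Op 9: place WQ@(1,5)
Per-piece attacks for B:
  BQ@(1,0): attacks (1,1) (1,2) (2,0) (3,0) (0,0) (2,1) (3,2) (0,1) [ray(0,1) blocked at (1,2); ray(1,0) blocked at (3,0); ray(1,1) blocked at (3,2)]
  BN@(3,0): attacks (4,2) (5,1) (2,2) (1,1)
Union (11 distinct): (0,0) (0,1) (1,1) (1,2) (2,0) (2,1) (2,2) (3,0) (3,2) (4,2) (5,1)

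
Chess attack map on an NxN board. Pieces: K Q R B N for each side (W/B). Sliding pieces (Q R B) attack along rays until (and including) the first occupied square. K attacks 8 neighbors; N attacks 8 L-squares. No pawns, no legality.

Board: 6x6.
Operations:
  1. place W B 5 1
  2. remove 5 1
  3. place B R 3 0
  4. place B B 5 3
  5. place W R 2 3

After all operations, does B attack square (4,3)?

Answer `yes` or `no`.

Op 1: place WB@(5,1)
Op 2: remove (5,1)
Op 3: place BR@(3,0)
Op 4: place BB@(5,3)
Op 5: place WR@(2,3)
Per-piece attacks for B:
  BR@(3,0): attacks (3,1) (3,2) (3,3) (3,4) (3,5) (4,0) (5,0) (2,0) (1,0) (0,0)
  BB@(5,3): attacks (4,4) (3,5) (4,2) (3,1) (2,0)
B attacks (4,3): no

Answer: no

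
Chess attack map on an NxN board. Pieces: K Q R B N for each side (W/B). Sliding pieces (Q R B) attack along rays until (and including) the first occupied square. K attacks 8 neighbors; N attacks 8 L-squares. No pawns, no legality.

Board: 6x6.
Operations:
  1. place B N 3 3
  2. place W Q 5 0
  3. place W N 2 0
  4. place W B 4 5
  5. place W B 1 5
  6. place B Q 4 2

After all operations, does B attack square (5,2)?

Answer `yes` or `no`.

Op 1: place BN@(3,3)
Op 2: place WQ@(5,0)
Op 3: place WN@(2,0)
Op 4: place WB@(4,5)
Op 5: place WB@(1,5)
Op 6: place BQ@(4,2)
Per-piece attacks for B:
  BN@(3,3): attacks (4,5) (5,4) (2,5) (1,4) (4,1) (5,2) (2,1) (1,2)
  BQ@(4,2): attacks (4,3) (4,4) (4,5) (4,1) (4,0) (5,2) (3,2) (2,2) (1,2) (0,2) (5,3) (5,1) (3,3) (3,1) (2,0) [ray(0,1) blocked at (4,5); ray(-1,1) blocked at (3,3); ray(-1,-1) blocked at (2,0)]
B attacks (5,2): yes

Answer: yes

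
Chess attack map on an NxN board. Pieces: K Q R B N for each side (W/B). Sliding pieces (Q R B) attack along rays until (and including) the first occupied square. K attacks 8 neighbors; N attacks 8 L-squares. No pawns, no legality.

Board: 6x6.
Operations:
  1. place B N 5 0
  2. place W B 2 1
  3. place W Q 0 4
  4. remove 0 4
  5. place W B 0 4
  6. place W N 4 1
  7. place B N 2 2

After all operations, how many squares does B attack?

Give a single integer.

Answer: 10

Derivation:
Op 1: place BN@(5,0)
Op 2: place WB@(2,1)
Op 3: place WQ@(0,4)
Op 4: remove (0,4)
Op 5: place WB@(0,4)
Op 6: place WN@(4,1)
Op 7: place BN@(2,2)
Per-piece attacks for B:
  BN@(2,2): attacks (3,4) (4,3) (1,4) (0,3) (3,0) (4,1) (1,0) (0,1)
  BN@(5,0): attacks (4,2) (3,1)
Union (10 distinct): (0,1) (0,3) (1,0) (1,4) (3,0) (3,1) (3,4) (4,1) (4,2) (4,3)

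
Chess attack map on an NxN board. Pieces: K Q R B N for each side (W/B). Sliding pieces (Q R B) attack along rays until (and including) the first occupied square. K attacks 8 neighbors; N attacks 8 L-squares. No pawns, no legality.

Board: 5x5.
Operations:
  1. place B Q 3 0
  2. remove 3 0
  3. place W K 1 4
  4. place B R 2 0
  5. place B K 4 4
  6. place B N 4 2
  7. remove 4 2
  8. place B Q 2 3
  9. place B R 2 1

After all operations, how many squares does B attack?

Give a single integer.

Answer: 21

Derivation:
Op 1: place BQ@(3,0)
Op 2: remove (3,0)
Op 3: place WK@(1,4)
Op 4: place BR@(2,0)
Op 5: place BK@(4,4)
Op 6: place BN@(4,2)
Op 7: remove (4,2)
Op 8: place BQ@(2,3)
Op 9: place BR@(2,1)
Per-piece attacks for B:
  BR@(2,0): attacks (2,1) (3,0) (4,0) (1,0) (0,0) [ray(0,1) blocked at (2,1)]
  BR@(2,1): attacks (2,2) (2,3) (2,0) (3,1) (4,1) (1,1) (0,1) [ray(0,1) blocked at (2,3); ray(0,-1) blocked at (2,0)]
  BQ@(2,3): attacks (2,4) (2,2) (2,1) (3,3) (4,3) (1,3) (0,3) (3,4) (3,2) (4,1) (1,4) (1,2) (0,1) [ray(0,-1) blocked at (2,1); ray(-1,1) blocked at (1,4)]
  BK@(4,4): attacks (4,3) (3,4) (3,3)
Union (21 distinct): (0,0) (0,1) (0,3) (1,0) (1,1) (1,2) (1,3) (1,4) (2,0) (2,1) (2,2) (2,3) (2,4) (3,0) (3,1) (3,2) (3,3) (3,4) (4,0) (4,1) (4,3)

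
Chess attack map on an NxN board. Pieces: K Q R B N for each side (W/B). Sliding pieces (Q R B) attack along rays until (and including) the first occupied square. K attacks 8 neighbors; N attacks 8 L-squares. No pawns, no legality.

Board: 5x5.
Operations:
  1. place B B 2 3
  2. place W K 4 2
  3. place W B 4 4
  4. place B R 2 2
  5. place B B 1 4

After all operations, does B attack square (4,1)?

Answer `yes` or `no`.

Op 1: place BB@(2,3)
Op 2: place WK@(4,2)
Op 3: place WB@(4,4)
Op 4: place BR@(2,2)
Op 5: place BB@(1,4)
Per-piece attacks for B:
  BB@(1,4): attacks (2,3) (0,3) [ray(1,-1) blocked at (2,3)]
  BR@(2,2): attacks (2,3) (2,1) (2,0) (3,2) (4,2) (1,2) (0,2) [ray(0,1) blocked at (2,3); ray(1,0) blocked at (4,2)]
  BB@(2,3): attacks (3,4) (3,2) (4,1) (1,4) (1,2) (0,1) [ray(-1,1) blocked at (1,4)]
B attacks (4,1): yes

Answer: yes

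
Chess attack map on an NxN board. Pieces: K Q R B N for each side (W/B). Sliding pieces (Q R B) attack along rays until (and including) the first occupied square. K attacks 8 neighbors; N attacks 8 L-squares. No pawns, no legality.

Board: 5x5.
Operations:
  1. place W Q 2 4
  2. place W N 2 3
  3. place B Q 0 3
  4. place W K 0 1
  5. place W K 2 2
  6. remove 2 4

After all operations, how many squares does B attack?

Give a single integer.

Answer: 9

Derivation:
Op 1: place WQ@(2,4)
Op 2: place WN@(2,3)
Op 3: place BQ@(0,3)
Op 4: place WK@(0,1)
Op 5: place WK@(2,2)
Op 6: remove (2,4)
Per-piece attacks for B:
  BQ@(0,3): attacks (0,4) (0,2) (0,1) (1,3) (2,3) (1,4) (1,2) (2,1) (3,0) [ray(0,-1) blocked at (0,1); ray(1,0) blocked at (2,3)]
Union (9 distinct): (0,1) (0,2) (0,4) (1,2) (1,3) (1,4) (2,1) (2,3) (3,0)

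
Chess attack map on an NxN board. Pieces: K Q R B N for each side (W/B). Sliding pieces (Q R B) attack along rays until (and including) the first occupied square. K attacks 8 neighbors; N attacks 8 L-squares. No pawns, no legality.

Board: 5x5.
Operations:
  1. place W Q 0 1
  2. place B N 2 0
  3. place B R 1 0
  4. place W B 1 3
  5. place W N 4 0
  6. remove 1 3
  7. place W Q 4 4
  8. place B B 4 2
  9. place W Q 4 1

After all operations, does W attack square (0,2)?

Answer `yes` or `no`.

Op 1: place WQ@(0,1)
Op 2: place BN@(2,0)
Op 3: place BR@(1,0)
Op 4: place WB@(1,3)
Op 5: place WN@(4,0)
Op 6: remove (1,3)
Op 7: place WQ@(4,4)
Op 8: place BB@(4,2)
Op 9: place WQ@(4,1)
Per-piece attacks for W:
  WQ@(0,1): attacks (0,2) (0,3) (0,4) (0,0) (1,1) (2,1) (3,1) (4,1) (1,2) (2,3) (3,4) (1,0) [ray(1,0) blocked at (4,1); ray(1,-1) blocked at (1,0)]
  WN@(4,0): attacks (3,2) (2,1)
  WQ@(4,1): attacks (4,2) (4,0) (3,1) (2,1) (1,1) (0,1) (3,2) (2,3) (1,4) (3,0) [ray(0,1) blocked at (4,2); ray(0,-1) blocked at (4,0); ray(-1,0) blocked at (0,1)]
  WQ@(4,4): attacks (4,3) (4,2) (3,4) (2,4) (1,4) (0,4) (3,3) (2,2) (1,1) (0,0) [ray(0,-1) blocked at (4,2)]
W attacks (0,2): yes

Answer: yes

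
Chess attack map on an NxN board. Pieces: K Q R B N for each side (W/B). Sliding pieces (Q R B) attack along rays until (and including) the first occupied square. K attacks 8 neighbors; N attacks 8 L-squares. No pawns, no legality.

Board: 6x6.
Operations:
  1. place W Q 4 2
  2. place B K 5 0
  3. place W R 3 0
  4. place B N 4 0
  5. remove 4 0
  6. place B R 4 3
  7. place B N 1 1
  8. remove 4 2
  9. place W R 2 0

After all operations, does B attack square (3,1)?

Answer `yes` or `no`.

Op 1: place WQ@(4,2)
Op 2: place BK@(5,0)
Op 3: place WR@(3,0)
Op 4: place BN@(4,0)
Op 5: remove (4,0)
Op 6: place BR@(4,3)
Op 7: place BN@(1,1)
Op 8: remove (4,2)
Op 9: place WR@(2,0)
Per-piece attacks for B:
  BN@(1,1): attacks (2,3) (3,2) (0,3) (3,0)
  BR@(4,3): attacks (4,4) (4,5) (4,2) (4,1) (4,0) (5,3) (3,3) (2,3) (1,3) (0,3)
  BK@(5,0): attacks (5,1) (4,0) (4,1)
B attacks (3,1): no

Answer: no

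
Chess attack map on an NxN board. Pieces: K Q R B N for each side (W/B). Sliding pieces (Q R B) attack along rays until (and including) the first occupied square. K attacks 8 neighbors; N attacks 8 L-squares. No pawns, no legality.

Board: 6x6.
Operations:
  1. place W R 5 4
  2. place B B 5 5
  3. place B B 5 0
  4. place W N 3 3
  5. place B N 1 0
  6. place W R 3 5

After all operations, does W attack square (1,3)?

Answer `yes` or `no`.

Op 1: place WR@(5,4)
Op 2: place BB@(5,5)
Op 3: place BB@(5,0)
Op 4: place WN@(3,3)
Op 5: place BN@(1,0)
Op 6: place WR@(3,5)
Per-piece attacks for W:
  WN@(3,3): attacks (4,5) (5,4) (2,5) (1,4) (4,1) (5,2) (2,1) (1,2)
  WR@(3,5): attacks (3,4) (3,3) (4,5) (5,5) (2,5) (1,5) (0,5) [ray(0,-1) blocked at (3,3); ray(1,0) blocked at (5,5)]
  WR@(5,4): attacks (5,5) (5,3) (5,2) (5,1) (5,0) (4,4) (3,4) (2,4) (1,4) (0,4) [ray(0,1) blocked at (5,5); ray(0,-1) blocked at (5,0)]
W attacks (1,3): no

Answer: no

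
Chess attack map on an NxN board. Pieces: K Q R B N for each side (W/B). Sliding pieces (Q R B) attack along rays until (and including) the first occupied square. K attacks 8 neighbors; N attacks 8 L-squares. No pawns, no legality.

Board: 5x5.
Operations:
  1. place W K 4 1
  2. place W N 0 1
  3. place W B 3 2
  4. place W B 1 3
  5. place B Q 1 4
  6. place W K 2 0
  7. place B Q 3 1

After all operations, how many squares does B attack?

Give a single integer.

Op 1: place WK@(4,1)
Op 2: place WN@(0,1)
Op 3: place WB@(3,2)
Op 4: place WB@(1,3)
Op 5: place BQ@(1,4)
Op 6: place WK@(2,0)
Op 7: place BQ@(3,1)
Per-piece attacks for B:
  BQ@(1,4): attacks (1,3) (2,4) (3,4) (4,4) (0,4) (2,3) (3,2) (0,3) [ray(0,-1) blocked at (1,3); ray(1,-1) blocked at (3,2)]
  BQ@(3,1): attacks (3,2) (3,0) (4,1) (2,1) (1,1) (0,1) (4,2) (4,0) (2,2) (1,3) (2,0) [ray(0,1) blocked at (3,2); ray(1,0) blocked at (4,1); ray(-1,0) blocked at (0,1); ray(-1,1) blocked at (1,3); ray(-1,-1) blocked at (2,0)]
Union (17 distinct): (0,1) (0,3) (0,4) (1,1) (1,3) (2,0) (2,1) (2,2) (2,3) (2,4) (3,0) (3,2) (3,4) (4,0) (4,1) (4,2) (4,4)

Answer: 17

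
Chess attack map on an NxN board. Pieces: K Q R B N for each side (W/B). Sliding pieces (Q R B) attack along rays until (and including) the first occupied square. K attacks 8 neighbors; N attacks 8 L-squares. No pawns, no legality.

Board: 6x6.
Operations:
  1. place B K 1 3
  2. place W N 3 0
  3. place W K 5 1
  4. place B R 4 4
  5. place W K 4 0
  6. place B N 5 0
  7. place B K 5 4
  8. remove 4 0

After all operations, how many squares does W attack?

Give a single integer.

Answer: 8

Derivation:
Op 1: place BK@(1,3)
Op 2: place WN@(3,0)
Op 3: place WK@(5,1)
Op 4: place BR@(4,4)
Op 5: place WK@(4,0)
Op 6: place BN@(5,0)
Op 7: place BK@(5,4)
Op 8: remove (4,0)
Per-piece attacks for W:
  WN@(3,0): attacks (4,2) (5,1) (2,2) (1,1)
  WK@(5,1): attacks (5,2) (5,0) (4,1) (4,2) (4,0)
Union (8 distinct): (1,1) (2,2) (4,0) (4,1) (4,2) (5,0) (5,1) (5,2)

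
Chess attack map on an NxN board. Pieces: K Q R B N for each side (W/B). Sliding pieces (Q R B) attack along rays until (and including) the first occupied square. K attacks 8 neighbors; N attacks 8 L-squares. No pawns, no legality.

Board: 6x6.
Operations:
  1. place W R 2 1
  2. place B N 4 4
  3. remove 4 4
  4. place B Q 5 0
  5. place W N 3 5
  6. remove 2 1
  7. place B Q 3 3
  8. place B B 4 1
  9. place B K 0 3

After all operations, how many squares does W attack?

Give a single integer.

Answer: 4

Derivation:
Op 1: place WR@(2,1)
Op 2: place BN@(4,4)
Op 3: remove (4,4)
Op 4: place BQ@(5,0)
Op 5: place WN@(3,5)
Op 6: remove (2,1)
Op 7: place BQ@(3,3)
Op 8: place BB@(4,1)
Op 9: place BK@(0,3)
Per-piece attacks for W:
  WN@(3,5): attacks (4,3) (5,4) (2,3) (1,4)
Union (4 distinct): (1,4) (2,3) (4,3) (5,4)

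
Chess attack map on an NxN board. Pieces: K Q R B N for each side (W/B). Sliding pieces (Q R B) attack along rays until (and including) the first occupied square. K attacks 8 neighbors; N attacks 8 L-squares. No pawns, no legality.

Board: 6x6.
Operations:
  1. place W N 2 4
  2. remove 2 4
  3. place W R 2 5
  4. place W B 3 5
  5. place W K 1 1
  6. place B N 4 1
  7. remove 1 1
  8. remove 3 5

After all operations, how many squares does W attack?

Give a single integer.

Answer: 10

Derivation:
Op 1: place WN@(2,4)
Op 2: remove (2,4)
Op 3: place WR@(2,5)
Op 4: place WB@(3,5)
Op 5: place WK@(1,1)
Op 6: place BN@(4,1)
Op 7: remove (1,1)
Op 8: remove (3,5)
Per-piece attacks for W:
  WR@(2,5): attacks (2,4) (2,3) (2,2) (2,1) (2,0) (3,5) (4,5) (5,5) (1,5) (0,5)
Union (10 distinct): (0,5) (1,5) (2,0) (2,1) (2,2) (2,3) (2,4) (3,5) (4,5) (5,5)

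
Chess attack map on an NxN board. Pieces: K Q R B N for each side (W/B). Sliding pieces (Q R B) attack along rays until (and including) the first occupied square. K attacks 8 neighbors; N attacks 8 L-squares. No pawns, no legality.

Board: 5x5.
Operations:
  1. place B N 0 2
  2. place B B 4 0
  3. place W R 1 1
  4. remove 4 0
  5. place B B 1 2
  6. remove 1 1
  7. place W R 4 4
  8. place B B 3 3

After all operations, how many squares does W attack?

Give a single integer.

Op 1: place BN@(0,2)
Op 2: place BB@(4,0)
Op 3: place WR@(1,1)
Op 4: remove (4,0)
Op 5: place BB@(1,2)
Op 6: remove (1,1)
Op 7: place WR@(4,4)
Op 8: place BB@(3,3)
Per-piece attacks for W:
  WR@(4,4): attacks (4,3) (4,2) (4,1) (4,0) (3,4) (2,4) (1,4) (0,4)
Union (8 distinct): (0,4) (1,4) (2,4) (3,4) (4,0) (4,1) (4,2) (4,3)

Answer: 8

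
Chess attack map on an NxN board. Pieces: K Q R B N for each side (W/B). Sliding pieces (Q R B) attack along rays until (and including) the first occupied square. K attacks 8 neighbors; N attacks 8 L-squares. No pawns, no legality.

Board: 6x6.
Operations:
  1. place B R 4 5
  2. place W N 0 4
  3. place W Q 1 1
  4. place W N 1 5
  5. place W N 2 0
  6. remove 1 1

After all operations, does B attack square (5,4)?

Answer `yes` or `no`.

Answer: no

Derivation:
Op 1: place BR@(4,5)
Op 2: place WN@(0,4)
Op 3: place WQ@(1,1)
Op 4: place WN@(1,5)
Op 5: place WN@(2,0)
Op 6: remove (1,1)
Per-piece attacks for B:
  BR@(4,5): attacks (4,4) (4,3) (4,2) (4,1) (4,0) (5,5) (3,5) (2,5) (1,5) [ray(-1,0) blocked at (1,5)]
B attacks (5,4): no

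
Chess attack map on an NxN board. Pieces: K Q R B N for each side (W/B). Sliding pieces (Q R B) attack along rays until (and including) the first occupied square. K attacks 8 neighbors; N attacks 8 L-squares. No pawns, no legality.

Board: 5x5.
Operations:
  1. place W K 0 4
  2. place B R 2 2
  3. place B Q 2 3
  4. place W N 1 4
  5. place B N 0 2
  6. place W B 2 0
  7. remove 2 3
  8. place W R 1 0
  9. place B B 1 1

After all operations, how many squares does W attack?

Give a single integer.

Answer: 11

Derivation:
Op 1: place WK@(0,4)
Op 2: place BR@(2,2)
Op 3: place BQ@(2,3)
Op 4: place WN@(1,4)
Op 5: place BN@(0,2)
Op 6: place WB@(2,0)
Op 7: remove (2,3)
Op 8: place WR@(1,0)
Op 9: place BB@(1,1)
Per-piece attacks for W:
  WK@(0,4): attacks (0,3) (1,4) (1,3)
  WR@(1,0): attacks (1,1) (2,0) (0,0) [ray(0,1) blocked at (1,1); ray(1,0) blocked at (2,0)]
  WN@(1,4): attacks (2,2) (3,3) (0,2)
  WB@(2,0): attacks (3,1) (4,2) (1,1) [ray(-1,1) blocked at (1,1)]
Union (11 distinct): (0,0) (0,2) (0,3) (1,1) (1,3) (1,4) (2,0) (2,2) (3,1) (3,3) (4,2)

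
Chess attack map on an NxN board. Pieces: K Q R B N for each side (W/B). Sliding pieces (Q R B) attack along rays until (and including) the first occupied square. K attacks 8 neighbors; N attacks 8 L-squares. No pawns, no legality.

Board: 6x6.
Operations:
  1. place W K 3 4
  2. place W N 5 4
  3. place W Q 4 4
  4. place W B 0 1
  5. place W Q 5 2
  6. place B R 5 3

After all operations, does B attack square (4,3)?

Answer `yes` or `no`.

Answer: yes

Derivation:
Op 1: place WK@(3,4)
Op 2: place WN@(5,4)
Op 3: place WQ@(4,4)
Op 4: place WB@(0,1)
Op 5: place WQ@(5,2)
Op 6: place BR@(5,3)
Per-piece attacks for B:
  BR@(5,3): attacks (5,4) (5,2) (4,3) (3,3) (2,3) (1,3) (0,3) [ray(0,1) blocked at (5,4); ray(0,-1) blocked at (5,2)]
B attacks (4,3): yes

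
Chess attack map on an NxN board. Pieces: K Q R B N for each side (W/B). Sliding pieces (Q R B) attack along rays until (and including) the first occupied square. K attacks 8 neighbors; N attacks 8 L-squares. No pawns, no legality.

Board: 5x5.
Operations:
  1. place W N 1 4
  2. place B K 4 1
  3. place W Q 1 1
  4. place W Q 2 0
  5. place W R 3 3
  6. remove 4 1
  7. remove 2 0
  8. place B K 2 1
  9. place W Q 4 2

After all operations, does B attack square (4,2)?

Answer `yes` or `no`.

Op 1: place WN@(1,4)
Op 2: place BK@(4,1)
Op 3: place WQ@(1,1)
Op 4: place WQ@(2,0)
Op 5: place WR@(3,3)
Op 6: remove (4,1)
Op 7: remove (2,0)
Op 8: place BK@(2,1)
Op 9: place WQ@(4,2)
Per-piece attacks for B:
  BK@(2,1): attacks (2,2) (2,0) (3,1) (1,1) (3,2) (3,0) (1,2) (1,0)
B attacks (4,2): no

Answer: no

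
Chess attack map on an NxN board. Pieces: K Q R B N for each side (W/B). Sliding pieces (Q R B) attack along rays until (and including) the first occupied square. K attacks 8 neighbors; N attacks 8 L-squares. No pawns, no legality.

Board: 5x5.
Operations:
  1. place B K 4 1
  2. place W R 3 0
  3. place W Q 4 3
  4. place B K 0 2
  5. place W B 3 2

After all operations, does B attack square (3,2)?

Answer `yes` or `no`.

Op 1: place BK@(4,1)
Op 2: place WR@(3,0)
Op 3: place WQ@(4,3)
Op 4: place BK@(0,2)
Op 5: place WB@(3,2)
Per-piece attacks for B:
  BK@(0,2): attacks (0,3) (0,1) (1,2) (1,3) (1,1)
  BK@(4,1): attacks (4,2) (4,0) (3,1) (3,2) (3,0)
B attacks (3,2): yes

Answer: yes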